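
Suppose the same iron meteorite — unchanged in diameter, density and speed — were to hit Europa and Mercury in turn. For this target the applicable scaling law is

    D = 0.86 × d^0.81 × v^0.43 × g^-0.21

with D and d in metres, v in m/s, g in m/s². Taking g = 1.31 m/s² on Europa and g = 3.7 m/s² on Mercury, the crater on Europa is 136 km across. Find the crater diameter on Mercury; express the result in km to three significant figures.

All impactor-dependent factors cancel in the ratio, leaving D_Mercury/D_Europa = (g_Mercury/g_Europa)^-0.21.
(3.7/1.31)^-0.21 = 2.824^-0.21 = 0.8041
D_Mercury = 0.8041 × 136 km = 109 km

D ≈ 109 km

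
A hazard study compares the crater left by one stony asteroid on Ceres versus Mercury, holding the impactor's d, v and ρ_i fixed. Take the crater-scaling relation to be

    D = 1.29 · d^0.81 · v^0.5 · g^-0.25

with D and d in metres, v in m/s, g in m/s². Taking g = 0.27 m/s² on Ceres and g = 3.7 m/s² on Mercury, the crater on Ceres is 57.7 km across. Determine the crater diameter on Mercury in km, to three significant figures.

All impactor-dependent factors cancel in the ratio, leaving D_Mercury/D_Ceres = (g_Mercury/g_Ceres)^-0.25.
(3.7/0.27)^-0.25 = 13.70^-0.25 = 0.5198
D_Mercury = 0.5198 × 57.7 km = 30.0 km

D ≈ 30.0 km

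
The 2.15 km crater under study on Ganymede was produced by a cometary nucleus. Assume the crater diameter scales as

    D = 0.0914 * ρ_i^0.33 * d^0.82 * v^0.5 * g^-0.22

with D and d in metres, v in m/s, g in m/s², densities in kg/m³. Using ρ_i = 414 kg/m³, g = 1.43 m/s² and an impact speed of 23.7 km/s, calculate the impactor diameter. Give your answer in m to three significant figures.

Rearranging for d: d = [D / (0.0914 · 414^0.33 · 23700^0.5 · 1.43^-0.22)]^(1/0.82).
D = 2150 m.
414^0.33 = 7.305
23700^0.5 = 153.9
1.43^-0.22 = 0.9243
Denominator = 0.0914 × 7.305 × 153.9 × 0.9243 = 94.98
D / 94.98 = 2150 / 94.98 = 22.64
d = 22.64^(1/0.82) = 22.64^1.2195 = 44.90 m

d ≈ 44.9 m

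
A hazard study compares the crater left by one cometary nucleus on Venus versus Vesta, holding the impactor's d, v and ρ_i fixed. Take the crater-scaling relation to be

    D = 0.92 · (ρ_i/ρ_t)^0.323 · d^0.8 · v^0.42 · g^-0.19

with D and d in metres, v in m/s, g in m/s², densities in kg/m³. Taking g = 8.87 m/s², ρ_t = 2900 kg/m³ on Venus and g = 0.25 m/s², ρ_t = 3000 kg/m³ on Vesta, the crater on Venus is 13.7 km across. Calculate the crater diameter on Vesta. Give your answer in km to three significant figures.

The impactor-only factors (d, v, ρ_i) cancel in the ratio, leaving D_Vesta/D_Venus = (g_Vesta/g_Venus)^-0.19 · (ρ_t,Venus/ρ_t,Vesta)^0.323.
(0.25/8.87)^-0.19 = 0.02818^-0.19 = 1.970
(2900/3000)^0.323 = 0.9667^0.323 = 0.9891
Ratio = 1.970 × 0.9891 = 1.949
D_Vesta = 1.949 × 13.7 km = 26.7 km

D ≈ 26.7 km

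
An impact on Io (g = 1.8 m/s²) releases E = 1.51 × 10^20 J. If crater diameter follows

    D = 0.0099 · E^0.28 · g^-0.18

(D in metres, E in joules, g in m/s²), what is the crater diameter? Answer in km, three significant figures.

D ≈ 3.98 km

E^0.28 = (1.51 × 10^20)^0.28 = 4.468 × 10^5
g^-0.18 = 1.8^-0.18 = 0.8996
D = 0.0099 × 4.468 × 10^5 × 0.8996 = 3979 m
   = 3.979 km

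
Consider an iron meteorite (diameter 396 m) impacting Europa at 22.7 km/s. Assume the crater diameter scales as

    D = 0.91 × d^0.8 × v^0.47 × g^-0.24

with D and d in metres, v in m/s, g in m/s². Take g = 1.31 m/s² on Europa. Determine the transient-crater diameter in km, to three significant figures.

D ≈ 11.4 km

In SI units: v = 22700 m/s.
d^0.8 = 396^0.8 = 119.7
v^0.47 = 22700^0.47 = 111.5
g^-0.24 = 1.31^-0.24 = 0.9372
D = 0.91 × 119.7 × 111.5 × 0.9372 = 11383 m
   = 11.38 km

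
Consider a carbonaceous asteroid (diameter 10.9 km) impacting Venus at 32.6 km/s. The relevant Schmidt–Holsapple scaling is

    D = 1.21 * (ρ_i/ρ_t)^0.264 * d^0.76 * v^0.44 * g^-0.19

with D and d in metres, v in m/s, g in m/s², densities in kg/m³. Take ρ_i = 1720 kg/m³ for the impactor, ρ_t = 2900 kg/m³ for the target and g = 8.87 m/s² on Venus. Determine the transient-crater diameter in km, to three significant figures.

In SI units: d = 10900 m, v = 32600 m/s.
(ρ_i/ρ_t)^0.264 = (1720/2900)^0.264 = 0.8712
d^0.76 = 10900^0.76 = 1171
v^0.44 = 32600^0.44 = 96.79
g^-0.19 = 8.87^-0.19 = 0.6605
D = 1.21 × 0.8712 × 1171 × 96.79 × 0.6605 = 78916 m
   = 78.92 km

D ≈ 78.9 km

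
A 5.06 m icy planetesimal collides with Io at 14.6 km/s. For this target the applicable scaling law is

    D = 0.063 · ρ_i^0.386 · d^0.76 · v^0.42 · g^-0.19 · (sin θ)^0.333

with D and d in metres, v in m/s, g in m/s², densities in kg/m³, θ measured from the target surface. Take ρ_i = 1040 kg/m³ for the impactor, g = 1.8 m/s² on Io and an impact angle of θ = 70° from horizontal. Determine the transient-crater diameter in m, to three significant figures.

In SI units: v = 14600 m/s.
ρ_i^0.386 = 1040^0.386 = 14.61
d^0.76 = 5.06^0.76 = 3.429
v^0.42 = 14600^0.42 = 56.11
g^-0.19 = 1.8^-0.19 = 0.8943
(sin 70°)^0.333 = 0.9397^0.333 = 0.9795
D = 0.063 × 14.61 × 3.429 × 56.11 × 0.8943 × 0.9795 = 155.1 m

D ≈ 155 m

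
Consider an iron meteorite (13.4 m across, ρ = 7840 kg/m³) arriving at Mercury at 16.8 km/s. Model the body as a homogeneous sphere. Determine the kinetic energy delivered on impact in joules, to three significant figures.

v = 16800 m/s.
Mass m = (π/6) ρ d³ = (π/6) × 7840 × (13.4)³ = 9.877 × 10^6 kg
E = ½ m v² = 0.5 × 9.877 × 10^6 × (16800)² = 1.394 × 10^15 J

E ≈ 1.39 × 10^15 J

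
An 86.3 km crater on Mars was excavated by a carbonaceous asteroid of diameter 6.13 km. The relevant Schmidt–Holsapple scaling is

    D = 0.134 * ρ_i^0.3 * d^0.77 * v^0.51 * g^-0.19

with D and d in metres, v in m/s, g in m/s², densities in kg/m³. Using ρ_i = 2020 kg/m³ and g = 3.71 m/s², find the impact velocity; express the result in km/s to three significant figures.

v ≈ 8.70 km/s

Rearranging for v: v = [D / (0.134 · 2020^0.3 · 6130^0.77 · 3.71^-0.19)]^(1/0.51).
D = 86300 m.
2020^0.3 = 9.809
6130^0.77 = 824.8
3.71^-0.19 = 0.7795
Denominator = 0.134 × 9.809 × 824.8 × 0.7795 = 845.1
D / 845.1 = 86300 / 845.1 = 102.1
v = 102.1^(1/0.51) = 102.1^1.9608 = 8696 m/s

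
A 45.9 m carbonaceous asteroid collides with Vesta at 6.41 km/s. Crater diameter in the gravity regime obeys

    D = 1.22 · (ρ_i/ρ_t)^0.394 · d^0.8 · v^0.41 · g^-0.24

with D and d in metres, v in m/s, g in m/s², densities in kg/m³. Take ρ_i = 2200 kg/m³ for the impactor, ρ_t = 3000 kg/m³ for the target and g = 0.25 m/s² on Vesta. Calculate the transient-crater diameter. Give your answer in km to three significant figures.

D ≈ 1.17 km

In SI units: v = 6410 m/s.
(ρ_i/ρ_t)^0.394 = (2200/3000)^0.394 = 0.8850
d^0.8 = 45.9^0.8 = 21.35
v^0.41 = 6410^0.41 = 36.38
g^-0.24 = 0.25^-0.24 = 1.395
D = 1.22 × 0.8850 × 21.35 × 36.38 × 1.395 = 1170 m
   = 1.170 km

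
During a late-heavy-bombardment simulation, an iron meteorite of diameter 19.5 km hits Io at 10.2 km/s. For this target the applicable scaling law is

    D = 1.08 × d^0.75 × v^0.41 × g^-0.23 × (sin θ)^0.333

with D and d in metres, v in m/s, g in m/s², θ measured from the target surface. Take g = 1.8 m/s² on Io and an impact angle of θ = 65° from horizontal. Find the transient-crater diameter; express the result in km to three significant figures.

D ≈ 66.3 km

In SI units: d = 19500 m, v = 10200 m/s.
d^0.75 = 19500^0.75 = 1650
v^0.41 = 10200^0.41 = 44.01
g^-0.23 = 1.8^-0.23 = 0.8735
(sin 65°)^0.333 = 0.9063^0.333 = 0.9678
D = 1.08 × 1650 × 44.01 × 0.8735 × 0.9678 = 66299 m
   = 66.30 km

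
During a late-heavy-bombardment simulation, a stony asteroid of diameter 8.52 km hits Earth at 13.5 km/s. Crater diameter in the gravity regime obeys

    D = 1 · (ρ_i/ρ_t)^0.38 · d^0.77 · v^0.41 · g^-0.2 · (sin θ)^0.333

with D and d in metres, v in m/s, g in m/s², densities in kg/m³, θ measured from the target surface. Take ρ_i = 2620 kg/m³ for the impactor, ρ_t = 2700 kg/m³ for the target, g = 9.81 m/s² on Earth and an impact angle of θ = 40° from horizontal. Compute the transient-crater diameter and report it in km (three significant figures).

D ≈ 28.4 km

In SI units: d = 8520 m, v = 13500 m/s.
(ρ_i/ρ_t)^0.38 = (2620/2700)^0.38 = 0.9886
d^0.77 = 8520^0.77 = 1063
v^0.41 = 13500^0.41 = 49.37
g^-0.2 = 9.81^-0.2 = 0.6334
(sin 40°)^0.333 = 0.6428^0.333 = 0.8632
D = 1 × 0.9886 × 1063 × 49.37 × 0.6334 × 0.8632 = 28367 m
   = 28.37 km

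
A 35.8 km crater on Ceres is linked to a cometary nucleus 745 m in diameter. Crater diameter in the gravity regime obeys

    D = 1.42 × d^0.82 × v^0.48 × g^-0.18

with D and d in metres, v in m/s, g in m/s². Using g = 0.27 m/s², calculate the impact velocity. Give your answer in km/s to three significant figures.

v ≈ 11.2 km/s

Rearranging for v: v = [D / (1.42 · 745^0.82 · 0.27^-0.18)]^(1/0.48).
D = 35800 m.
745^0.82 = 226.6
0.27^-0.18 = 1.266
Denominator = 1.42 × 226.6 × 1.266 = 407.4
D / 407.4 = 35800 / 407.4 = 87.87
v = 87.87^(1/0.48) = 87.87^2.0833 = 11210 m/s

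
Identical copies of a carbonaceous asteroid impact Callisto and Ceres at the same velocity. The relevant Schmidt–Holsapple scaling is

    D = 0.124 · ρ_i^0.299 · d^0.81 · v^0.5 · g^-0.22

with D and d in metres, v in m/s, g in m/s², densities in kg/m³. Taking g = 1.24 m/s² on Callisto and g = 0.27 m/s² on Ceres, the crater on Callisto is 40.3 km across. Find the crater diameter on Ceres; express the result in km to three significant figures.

All impactor-dependent factors cancel in the ratio, leaving D_Ceres/D_Callisto = (g_Ceres/g_Callisto)^-0.22.
(0.27/1.24)^-0.22 = 0.2177^-0.22 = 1.399
D_Ceres = 1.399 × 40.3 km = 56.4 km

D ≈ 56.4 km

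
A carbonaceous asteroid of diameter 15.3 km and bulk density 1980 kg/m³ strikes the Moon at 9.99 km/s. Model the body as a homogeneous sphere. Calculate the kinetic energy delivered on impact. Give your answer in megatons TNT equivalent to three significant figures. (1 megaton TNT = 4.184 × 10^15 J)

E ≈ 4.43 × 10^7 Mt TNT

d = 15300 m; v = 9990 m/s.
Mass m = (π/6) ρ d³ = (π/6) × 1980 × (15300)³ = 3.713 × 10^15 kg
E = ½ m v² = 0.5 × 3.713 × 10^15 × (9990)² = 1.853 × 10^23 J
   = 1.853 × 10^23 / 4.184×10^15 = 4.429 × 10^7 Mt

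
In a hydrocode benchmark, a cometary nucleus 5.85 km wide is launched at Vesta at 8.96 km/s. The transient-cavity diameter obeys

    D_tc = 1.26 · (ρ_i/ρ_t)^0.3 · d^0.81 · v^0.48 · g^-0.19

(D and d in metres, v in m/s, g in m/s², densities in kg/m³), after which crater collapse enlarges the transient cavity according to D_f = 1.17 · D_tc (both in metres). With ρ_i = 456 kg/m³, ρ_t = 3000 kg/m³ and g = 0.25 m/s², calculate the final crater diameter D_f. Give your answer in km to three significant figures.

D_f ≈ 96.8 km

In SI: d = 5850 m, v = 8960 m/s.
(ρ_i/ρ_t)^0.3 = (456/3000)^0.3 = 0.5683
d^0.81 = 5850^0.81 = 1126
v^0.48 = 8960^0.48 = 78.91
g^-0.19 = 0.25^-0.19 = 1.301
D_tc = 1.26 × 0.5683 × 1126 × 78.91 × 1.301 = 82770 m
D_f = 1.17 × 82770 = 96841 m
     = 96.84 km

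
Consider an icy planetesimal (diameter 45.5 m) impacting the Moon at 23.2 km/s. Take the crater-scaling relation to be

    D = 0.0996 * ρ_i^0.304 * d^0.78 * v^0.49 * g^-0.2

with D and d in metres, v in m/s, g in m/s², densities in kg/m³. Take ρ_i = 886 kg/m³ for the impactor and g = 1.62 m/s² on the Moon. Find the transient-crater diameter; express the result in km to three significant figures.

D ≈ 1.93 km

In SI units: v = 23200 m/s.
ρ_i^0.304 = 886^0.304 = 7.871
d^0.78 = 45.5^0.78 = 19.64
v^0.49 = 23200^0.49 = 137.7
g^-0.2 = 1.62^-0.2 = 0.9080
D = 0.0996 × 7.871 × 19.64 × 137.7 × 0.9080 = 1925 m
   = 1.925 km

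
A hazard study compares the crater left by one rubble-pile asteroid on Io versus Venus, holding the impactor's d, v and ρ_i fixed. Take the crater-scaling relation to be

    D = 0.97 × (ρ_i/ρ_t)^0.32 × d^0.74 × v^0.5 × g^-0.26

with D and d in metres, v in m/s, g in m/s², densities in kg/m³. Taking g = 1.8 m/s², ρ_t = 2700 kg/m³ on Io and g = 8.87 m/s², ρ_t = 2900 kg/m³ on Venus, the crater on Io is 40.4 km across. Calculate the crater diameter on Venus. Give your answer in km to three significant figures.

D ≈ 26.1 km

The impactor-only factors (d, v, ρ_i) cancel in the ratio, leaving D_Venus/D_Io = (g_Venus/g_Io)^-0.26 · (ρ_t,Io/ρ_t,Venus)^0.32.
(8.87/1.8)^-0.26 = 4.928^-0.26 = 0.6605
(2700/2900)^0.32 = 0.9310^0.32 = 0.9774
Ratio = 0.6605 × 0.9774 = 0.6456
D_Venus = 0.6456 × 40.4 km = 26.1 km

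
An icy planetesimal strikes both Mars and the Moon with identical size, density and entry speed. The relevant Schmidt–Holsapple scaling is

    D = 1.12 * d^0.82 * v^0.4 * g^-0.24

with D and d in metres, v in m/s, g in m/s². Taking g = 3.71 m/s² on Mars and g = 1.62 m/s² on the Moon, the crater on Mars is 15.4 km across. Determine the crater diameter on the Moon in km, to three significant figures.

All impactor-dependent factors cancel in the ratio, leaving D_Moon/D_Mars = (g_Moon/g_Mars)^-0.24.
(1.62/3.71)^-0.24 = 0.4367^-0.24 = 1.220
D_Moon = 1.220 × 15.4 km = 18.8 km

D ≈ 18.8 km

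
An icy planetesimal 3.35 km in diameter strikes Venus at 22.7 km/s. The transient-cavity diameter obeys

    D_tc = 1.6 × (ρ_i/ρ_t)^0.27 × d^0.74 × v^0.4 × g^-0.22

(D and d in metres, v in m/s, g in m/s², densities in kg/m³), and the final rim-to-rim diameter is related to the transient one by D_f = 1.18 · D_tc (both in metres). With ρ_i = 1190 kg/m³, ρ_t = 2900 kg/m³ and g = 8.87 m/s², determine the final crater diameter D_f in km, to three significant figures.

D_f ≈ 20.6 km

In SI: d = 3350 m, v = 22700 m/s.
(ρ_i/ρ_t)^0.27 = (1190/2900)^0.27 = 0.7862
d^0.74 = 3350^0.74 = 406.0
v^0.4 = 22700^0.4 = 55.26
g^-0.22 = 8.87^-0.22 = 0.6187
D_tc = 1.6 × 0.7862 × 406.0 × 55.26 × 0.6187 = 17460 m
D_f = 1.18 × 17460 = 20603 m
     = 20.60 km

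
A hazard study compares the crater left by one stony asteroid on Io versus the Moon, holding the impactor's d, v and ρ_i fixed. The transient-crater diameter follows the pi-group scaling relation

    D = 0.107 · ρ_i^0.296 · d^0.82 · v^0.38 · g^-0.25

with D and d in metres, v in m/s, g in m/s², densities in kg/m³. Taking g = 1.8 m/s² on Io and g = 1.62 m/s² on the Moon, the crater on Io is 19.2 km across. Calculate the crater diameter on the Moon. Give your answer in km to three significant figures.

All impactor-dependent factors cancel in the ratio, leaving D_Moon/D_Io = (g_Moon/g_Io)^-0.25.
(1.62/1.8)^-0.25 = 0.9000^-0.25 = 1.027
D_Moon = 1.027 × 19.2 km = 19.7 km

D ≈ 19.7 km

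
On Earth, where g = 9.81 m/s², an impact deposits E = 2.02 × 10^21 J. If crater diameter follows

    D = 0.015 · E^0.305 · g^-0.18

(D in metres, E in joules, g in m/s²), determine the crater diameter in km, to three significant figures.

E^0.305 = (2.02 × 10^21)^0.305 = 3.149 × 10^6
g^-0.18 = 9.81^-0.18 = 0.6630
D = 0.015 × 3.149 × 10^6 × 0.6630 = 31317 m
   = 31.32 km

D ≈ 31.3 km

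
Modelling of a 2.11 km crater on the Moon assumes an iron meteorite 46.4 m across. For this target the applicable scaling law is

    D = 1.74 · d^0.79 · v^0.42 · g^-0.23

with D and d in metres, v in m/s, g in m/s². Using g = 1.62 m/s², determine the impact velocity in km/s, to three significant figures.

Rearranging for v: v = [D / (1.74 · 46.4^0.79 · 1.62^-0.23)]^(1/0.42).
D = 2110 m.
46.4^0.79 = 20.73
1.62^-0.23 = 0.8950
Denominator = 1.74 × 20.73 × 0.8950 = 32.28
D / 32.28 = 2110 / 32.28 = 65.37
v = 65.37^(1/0.42) = 65.37^2.381 = 21010 m/s

v ≈ 21.0 km/s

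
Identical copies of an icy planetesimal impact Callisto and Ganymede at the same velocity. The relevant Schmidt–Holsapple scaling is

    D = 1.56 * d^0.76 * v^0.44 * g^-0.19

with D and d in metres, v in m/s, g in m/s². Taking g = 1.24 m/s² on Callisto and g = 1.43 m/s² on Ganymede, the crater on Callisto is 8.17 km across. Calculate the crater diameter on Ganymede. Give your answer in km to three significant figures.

All impactor-dependent factors cancel in the ratio, leaving D_Ganymede/D_Callisto = (g_Ganymede/g_Callisto)^-0.19.
(1.43/1.24)^-0.19 = 1.153^-0.19 = 0.9733
D_Ganymede = 0.9733 × 8.17 km = 7.95 km

D ≈ 7.95 km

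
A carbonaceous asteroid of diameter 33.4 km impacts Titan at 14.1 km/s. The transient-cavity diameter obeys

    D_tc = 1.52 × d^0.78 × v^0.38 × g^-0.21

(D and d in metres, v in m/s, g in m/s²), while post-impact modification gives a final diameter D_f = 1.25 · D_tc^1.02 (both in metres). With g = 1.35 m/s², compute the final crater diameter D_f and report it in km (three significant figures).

D_f ≈ 290 km

In SI: d = 33400 m, v = 14100 m/s.
d^0.78 = 33400^0.78 = 3377
v^0.38 = 14100^0.38 = 37.73
g^-0.21 = 1.35^-0.21 = 0.9389
D_tc = 1.52 × 3377 × 37.73 × 0.9389 = 1.818 × 10^5 m
D_f = 1.25 × (1.818 × 10^5)^1.02 = 2.895 × 10^5 m
     = 289.5 km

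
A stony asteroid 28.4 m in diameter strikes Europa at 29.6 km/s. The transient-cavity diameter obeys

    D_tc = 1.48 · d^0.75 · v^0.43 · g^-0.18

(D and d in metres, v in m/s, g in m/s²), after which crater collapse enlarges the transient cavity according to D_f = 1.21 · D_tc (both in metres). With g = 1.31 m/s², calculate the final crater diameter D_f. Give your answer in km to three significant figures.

D_f ≈ 1.76 km

v = 29600 m/s.
d^0.75 = 28.4^0.75 = 12.30
v^0.43 = 29600^0.43 = 83.69
g^-0.18 = 1.31^-0.18 = 0.9526
D_tc = 1.48 × 12.30 × 83.69 × 0.9526 = 1451 m
D_f = 1.21 × 1451 = 1756 m
     = 1.756 km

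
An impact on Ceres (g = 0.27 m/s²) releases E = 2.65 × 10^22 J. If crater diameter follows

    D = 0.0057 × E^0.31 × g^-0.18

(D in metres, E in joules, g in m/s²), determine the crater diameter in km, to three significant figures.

E^0.31 = (2.65 × 10^22)^0.31 = 8.937 × 10^6
g^-0.18 = 0.27^-0.18 = 1.266
D = 0.0057 × 8.937 × 10^6 × 1.266 = 64491 m
   = 64.49 km

D ≈ 64.5 km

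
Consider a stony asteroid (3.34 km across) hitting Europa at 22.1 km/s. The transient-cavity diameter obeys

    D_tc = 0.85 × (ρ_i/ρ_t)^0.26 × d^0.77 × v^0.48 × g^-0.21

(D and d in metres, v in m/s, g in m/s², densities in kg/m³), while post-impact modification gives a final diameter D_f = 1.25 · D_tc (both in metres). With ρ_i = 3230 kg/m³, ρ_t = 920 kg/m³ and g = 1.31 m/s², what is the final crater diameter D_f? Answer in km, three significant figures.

In SI: d = 3340 m, v = 22100 m/s.
(ρ_i/ρ_t)^0.26 = (3230/920)^0.26 = 1.386
d^0.77 = 3340^0.77 = 516.8
v^0.48 = 22100^0.48 = 121.7
g^-0.21 = 1.31^-0.21 = 0.9449
D_tc = 0.85 × 1.386 × 516.8 × 121.7 × 0.9449 = 70010 m
D_f = 1.25 × 70010 = 87512 m
     = 87.51 km

D_f ≈ 87.5 km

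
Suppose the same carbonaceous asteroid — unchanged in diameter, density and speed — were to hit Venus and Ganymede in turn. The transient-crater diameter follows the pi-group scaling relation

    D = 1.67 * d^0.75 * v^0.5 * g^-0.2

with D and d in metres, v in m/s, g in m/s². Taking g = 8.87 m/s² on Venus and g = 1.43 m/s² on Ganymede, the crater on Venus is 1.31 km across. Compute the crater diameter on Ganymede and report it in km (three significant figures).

All impactor-dependent factors cancel in the ratio, leaving D_Ganymede/D_Venus = (g_Ganymede/g_Venus)^-0.2.
(1.43/8.87)^-0.2 = 0.1612^-0.2 = 1.441
D_Ganymede = 1.441 × 1.31 km = 1.89 km

D ≈ 1.89 km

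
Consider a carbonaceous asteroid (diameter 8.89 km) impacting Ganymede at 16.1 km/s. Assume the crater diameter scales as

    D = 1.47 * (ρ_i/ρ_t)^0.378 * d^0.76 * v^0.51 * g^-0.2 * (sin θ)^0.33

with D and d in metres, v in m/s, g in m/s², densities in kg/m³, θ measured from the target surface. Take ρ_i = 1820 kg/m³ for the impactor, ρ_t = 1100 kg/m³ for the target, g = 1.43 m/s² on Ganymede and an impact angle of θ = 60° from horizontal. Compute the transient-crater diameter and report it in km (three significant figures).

In SI units: d = 8890 m, v = 16100 m/s.
(ρ_i/ρ_t)^0.378 = (1820/1100)^0.378 = 1.210
d^0.76 = 8890^0.76 = 1003
v^0.51 = 16100^0.51 = 139.8
g^-0.2 = 1.43^-0.2 = 0.9310
(sin 60°)^0.33 = 0.8660^0.33 = 0.9536
D = 1.47 × 1.210 × 1003 × 139.8 × 0.9310 × 0.9536 = 2.214 × 10^5 m
   = 221.4 km

D ≈ 221 km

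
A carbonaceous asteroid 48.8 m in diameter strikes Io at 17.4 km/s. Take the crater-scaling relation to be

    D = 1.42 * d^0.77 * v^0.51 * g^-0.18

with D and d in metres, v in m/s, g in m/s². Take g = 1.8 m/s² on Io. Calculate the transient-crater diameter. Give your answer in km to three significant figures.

In SI units: v = 17400 m/s.
d^0.77 = 48.8^0.77 = 19.96
v^0.51 = 17400^0.51 = 145.4
g^-0.18 = 1.8^-0.18 = 0.8996
D = 1.42 × 19.96 × 145.4 × 0.8996 = 3707 m
   = 3.707 km

D ≈ 3.71 km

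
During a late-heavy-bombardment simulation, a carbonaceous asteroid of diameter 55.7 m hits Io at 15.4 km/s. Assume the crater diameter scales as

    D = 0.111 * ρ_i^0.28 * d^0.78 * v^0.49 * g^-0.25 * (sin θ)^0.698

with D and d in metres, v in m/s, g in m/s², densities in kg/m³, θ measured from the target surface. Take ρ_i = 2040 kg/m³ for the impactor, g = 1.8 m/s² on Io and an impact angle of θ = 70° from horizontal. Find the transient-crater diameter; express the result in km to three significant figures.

D ≈ 2.01 km

In SI units: v = 15400 m/s.
ρ_i^0.28 = 2040^0.28 = 8.447
d^0.78 = 55.7^0.78 = 23.00
v^0.49 = 15400^0.49 = 112.7
g^-0.25 = 1.8^-0.25 = 0.8633
(sin 70°)^0.698 = 0.9397^0.698 = 0.9575
D = 0.111 × 8.447 × 23.00 × 112.7 × 0.8633 × 0.9575 = 2009 m
   = 2.009 km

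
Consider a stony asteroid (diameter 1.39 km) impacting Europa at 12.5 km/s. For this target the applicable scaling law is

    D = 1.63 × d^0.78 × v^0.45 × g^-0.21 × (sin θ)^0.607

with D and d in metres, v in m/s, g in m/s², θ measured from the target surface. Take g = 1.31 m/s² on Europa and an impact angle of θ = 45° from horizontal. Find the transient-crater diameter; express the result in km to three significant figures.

In SI units: d = 1390 m, v = 12500 m/s.
d^0.78 = 1390^0.78 = 282.8
v^0.45 = 12500^0.45 = 69.76
g^-0.21 = 1.31^-0.21 = 0.9449
(sin 45°)^0.607 = 0.7071^0.607 = 0.8103
D = 1.63 × 282.8 × 69.76 × 0.9449 × 0.8103 = 24621 m
   = 24.62 km

D ≈ 24.6 km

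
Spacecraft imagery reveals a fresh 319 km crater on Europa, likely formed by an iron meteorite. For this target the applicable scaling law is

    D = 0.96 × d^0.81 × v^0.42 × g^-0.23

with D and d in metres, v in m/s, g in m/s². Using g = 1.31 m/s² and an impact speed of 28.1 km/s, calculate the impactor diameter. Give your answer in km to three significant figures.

d ≈ 34.9 km

Rearranging for d: d = [D / (0.96 · 28100^0.42 · 1.31^-0.23)]^(1/0.81).
D = 319000 m.
28100^0.42 = 73.87
1.31^-0.23 = 0.9398
Denominator = 0.96 × 73.87 × 0.9398 = 66.65
D / 66.65 = 319000 / 66.65 = 4786
d = 4786^(1/0.81) = 4786^1.2346 = 34938 m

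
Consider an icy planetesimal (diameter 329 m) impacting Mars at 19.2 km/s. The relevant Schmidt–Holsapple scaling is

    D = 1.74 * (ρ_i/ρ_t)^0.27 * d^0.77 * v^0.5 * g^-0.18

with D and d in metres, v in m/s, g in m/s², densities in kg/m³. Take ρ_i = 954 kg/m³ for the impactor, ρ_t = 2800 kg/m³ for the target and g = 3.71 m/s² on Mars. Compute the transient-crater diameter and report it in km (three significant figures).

In SI units: v = 19200 m/s.
(ρ_i/ρ_t)^0.27 = (954/2800)^0.27 = 0.7477
d^0.77 = 329^0.77 = 86.74
v^0.5 = 19200^0.5 = 138.6
g^-0.18 = 3.71^-0.18 = 0.7898
D = 1.74 × 0.7477 × 86.74 × 138.6 × 0.7898 = 12353 m
   = 12.35 km

D ≈ 12.4 km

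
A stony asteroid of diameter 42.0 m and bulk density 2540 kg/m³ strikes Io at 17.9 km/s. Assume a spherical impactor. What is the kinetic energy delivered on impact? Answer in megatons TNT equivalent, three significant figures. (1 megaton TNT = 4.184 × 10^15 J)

v = 17900 m/s.
Mass m = (π/6) ρ d³ = (π/6) × 2540 × (42)³ = 9.853 × 10^7 kg
E = ½ m v² = 0.5 × 9.853 × 10^7 × (17900)² = 1.578 × 10^16 J
   = 1.578 × 10^16 / 4.184×10^15 = 3.772 Mt

E ≈ 3.77 Mt TNT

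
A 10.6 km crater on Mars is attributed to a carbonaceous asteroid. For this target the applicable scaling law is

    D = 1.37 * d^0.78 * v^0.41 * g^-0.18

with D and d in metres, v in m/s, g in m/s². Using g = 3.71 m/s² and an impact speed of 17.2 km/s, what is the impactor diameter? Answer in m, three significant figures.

d ≈ 777 m

Rearranging for d: d = [D / (1.37 · 17200^0.41 · 3.71^-0.18)]^(1/0.78).
D = 10600 m.
17200^0.41 = 54.52
3.71^-0.18 = 0.7898
Denominator = 1.37 × 54.52 × 0.7898 = 58.99
D / 58.99 = 10600 / 58.99 = 179.7
d = 179.7^(1/0.78) = 179.7^1.2821 = 777.2 m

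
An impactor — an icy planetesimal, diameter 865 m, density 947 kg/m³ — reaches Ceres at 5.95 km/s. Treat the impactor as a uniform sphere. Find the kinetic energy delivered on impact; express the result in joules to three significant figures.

v = 5950 m/s.
Mass m = (π/6) ρ d³ = (π/6) × 947 × (865)³ = 3.209 × 10^11 kg
E = ½ m v² = 0.5 × 3.209 × 10^11 × (5950)² = 5.680 × 10^18 J

E ≈ 5.68 × 10^18 J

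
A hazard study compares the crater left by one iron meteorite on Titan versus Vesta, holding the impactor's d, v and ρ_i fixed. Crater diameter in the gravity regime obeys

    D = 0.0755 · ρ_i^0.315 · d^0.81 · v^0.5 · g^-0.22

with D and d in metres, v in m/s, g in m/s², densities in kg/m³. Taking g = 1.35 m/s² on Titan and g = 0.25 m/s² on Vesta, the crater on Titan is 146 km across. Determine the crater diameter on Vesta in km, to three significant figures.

All impactor-dependent factors cancel in the ratio, leaving D_Vesta/D_Titan = (g_Vesta/g_Titan)^-0.22.
(0.25/1.35)^-0.22 = 0.1852^-0.22 = 1.449
D_Vesta = 1.449 × 146 km = 212 km

D ≈ 212 km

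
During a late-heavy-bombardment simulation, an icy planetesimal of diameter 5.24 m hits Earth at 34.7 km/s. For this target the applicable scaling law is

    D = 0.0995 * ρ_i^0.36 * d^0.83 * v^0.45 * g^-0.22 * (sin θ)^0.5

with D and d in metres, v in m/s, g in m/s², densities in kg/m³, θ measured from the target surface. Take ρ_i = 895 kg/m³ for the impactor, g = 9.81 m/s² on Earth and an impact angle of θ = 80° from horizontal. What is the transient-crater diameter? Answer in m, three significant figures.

D ≈ 301 m

In SI units: v = 34700 m/s.
ρ_i^0.36 = 895^0.36 = 11.55
d^0.83 = 5.24^0.83 = 3.954
v^0.45 = 34700^0.45 = 110.4
g^-0.22 = 9.81^-0.22 = 0.6051
(sin 80°)^0.5 = 0.9848^0.5 = 0.9924
D = 0.0995 × 11.55 × 3.954 × 110.4 × 0.6051 × 0.9924 = 301.2 m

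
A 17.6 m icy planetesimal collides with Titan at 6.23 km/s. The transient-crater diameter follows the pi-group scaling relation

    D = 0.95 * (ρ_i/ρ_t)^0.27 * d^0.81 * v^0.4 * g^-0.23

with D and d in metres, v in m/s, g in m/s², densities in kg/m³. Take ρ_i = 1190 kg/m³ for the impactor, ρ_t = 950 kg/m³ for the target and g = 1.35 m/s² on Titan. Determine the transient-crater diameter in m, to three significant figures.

D ≈ 317 m

In SI units: v = 6230 m/s.
(ρ_i/ρ_t)^0.27 = (1190/950)^0.27 = 1.063
d^0.81 = 17.6^0.81 = 10.21
v^0.4 = 6230^0.4 = 32.95
g^-0.23 = 1.35^-0.23 = 0.9333
D = 0.95 × 1.063 × 10.21 × 32.95 × 0.9333 = 317.1 m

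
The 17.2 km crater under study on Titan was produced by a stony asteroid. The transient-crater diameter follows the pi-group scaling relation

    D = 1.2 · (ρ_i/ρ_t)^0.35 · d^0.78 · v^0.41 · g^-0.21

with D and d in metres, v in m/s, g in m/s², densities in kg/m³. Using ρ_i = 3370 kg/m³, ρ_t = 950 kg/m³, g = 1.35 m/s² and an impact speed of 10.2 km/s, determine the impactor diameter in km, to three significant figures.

Rearranging for d: d = [D / (1.2 · (3370/950)^0.35 · 10200^0.41 · 1.35^-0.21)]^(1/0.78).
D = 17200 m.
(3370/950)^0.35 = 1.558
10200^0.41 = 44.01
1.35^-0.21 = 0.9389
Denominator = 1.2 × 1.558 × 44.01 × 0.9389 = 77.25
D / 77.25 = 17200 / 77.25 = 222.7
d = 222.7^(1/0.78) = 222.7^1.2821 = 1023 m

d ≈ 1.02 km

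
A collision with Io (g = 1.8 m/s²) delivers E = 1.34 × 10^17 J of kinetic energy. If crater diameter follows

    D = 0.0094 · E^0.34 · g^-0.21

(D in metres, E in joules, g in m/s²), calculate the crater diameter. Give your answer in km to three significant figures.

D ≈ 5.53 km

E^0.34 = (1.34 × 10^17)^0.34 = 6.656 × 10^5
g^-0.21 = 1.8^-0.21 = 0.8839
D = 0.0094 × 6.656 × 10^5 × 0.8839 = 5530 m
   = 5.530 km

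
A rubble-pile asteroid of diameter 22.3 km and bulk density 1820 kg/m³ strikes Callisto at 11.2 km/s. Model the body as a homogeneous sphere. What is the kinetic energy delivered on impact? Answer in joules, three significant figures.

d = 22300 m; v = 11200 m/s.
Mass m = (π/6) ρ d³ = (π/6) × 1820 × (22300)³ = 1.057 × 10^16 kg
E = ½ m v² = 0.5 × 1.057 × 10^16 × (11200)² = 6.630 × 10^23 J

E ≈ 6.63 × 10^23 J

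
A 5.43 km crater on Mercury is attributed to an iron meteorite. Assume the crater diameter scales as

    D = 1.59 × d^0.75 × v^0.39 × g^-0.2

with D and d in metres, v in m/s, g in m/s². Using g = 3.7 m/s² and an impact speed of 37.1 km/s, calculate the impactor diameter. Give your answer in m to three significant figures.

d ≈ 307 m

Rearranging for d: d = [D / (1.59 · 37100^0.39 · 3.7^-0.2)]^(1/0.75).
D = 5430 m.
37100^0.39 = 60.54
3.7^-0.2 = 0.7698
Denominator = 1.59 × 60.54 × 0.7698 = 74.10
D / 74.10 = 5430 / 74.10 = 73.28
d = 73.28^(1/0.75) = 73.28^1.3333 = 306.6 m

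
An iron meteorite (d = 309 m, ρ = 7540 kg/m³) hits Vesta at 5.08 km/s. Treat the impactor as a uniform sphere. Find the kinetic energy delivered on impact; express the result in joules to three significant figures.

E ≈ 1.50 × 10^18 J

v = 5080 m/s.
Mass m = (π/6) ρ d³ = (π/6) × 7540 × (309)³ = 1.165 × 10^11 kg
E = ½ m v² = 0.5 × 1.165 × 10^11 × (5080)² = 1.503 × 10^18 J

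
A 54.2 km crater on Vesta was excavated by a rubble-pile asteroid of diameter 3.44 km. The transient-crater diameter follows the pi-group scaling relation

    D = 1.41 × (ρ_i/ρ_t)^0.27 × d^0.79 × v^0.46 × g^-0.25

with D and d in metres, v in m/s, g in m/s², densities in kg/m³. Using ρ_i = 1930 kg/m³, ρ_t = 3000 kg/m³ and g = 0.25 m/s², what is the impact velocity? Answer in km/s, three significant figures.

v ≈ 4.77 km/s

Rearranging for v: v = [D / (1.41 · (1930/3000)^0.27 · 3440^0.79 · 0.25^-0.25)]^(1/0.46).
D = 54200 m.
(1930/3000)^0.27 = 0.8877
3440^0.79 = 622.1
0.25^-0.25 = 1.414
Denominator = 1.41 × 0.8877 × 622.1 × 1.414 = 1101
D / 1101 = 54200 / 1101 = 49.23
v = 49.23^(1/0.46) = 49.23^2.1739 = 4772 m/s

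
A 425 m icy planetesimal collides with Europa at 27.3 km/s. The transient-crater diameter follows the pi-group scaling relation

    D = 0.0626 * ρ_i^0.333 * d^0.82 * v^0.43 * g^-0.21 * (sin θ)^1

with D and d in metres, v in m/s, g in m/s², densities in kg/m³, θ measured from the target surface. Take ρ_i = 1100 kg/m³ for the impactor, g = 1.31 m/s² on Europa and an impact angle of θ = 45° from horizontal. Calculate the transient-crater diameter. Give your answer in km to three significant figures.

D ≈ 4.98 km

In SI units: v = 27300 m/s.
ρ_i^0.333 = 1100^0.333 = 10.30
d^0.82 = 425^0.82 = 143.0
v^0.43 = 27300^0.43 = 80.83
g^-0.21 = 1.31^-0.21 = 0.9449
(sin 45°)^1 = 0.7071^1 = 0.7071
D = 0.0626 × 10.30 × 143.0 × 80.83 × 0.9449 × 0.7071 = 4980 m
   = 4.980 km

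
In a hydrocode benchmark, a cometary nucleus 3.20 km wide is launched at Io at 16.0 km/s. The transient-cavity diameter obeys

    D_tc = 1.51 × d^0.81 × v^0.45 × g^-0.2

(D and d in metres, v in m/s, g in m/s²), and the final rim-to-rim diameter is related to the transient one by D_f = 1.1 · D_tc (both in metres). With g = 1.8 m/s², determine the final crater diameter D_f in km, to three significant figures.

In SI: d = 3200 m, v = 16000 m/s.
d^0.81 = 3200^0.81 = 690.5
v^0.45 = 16000^0.45 = 77.96
g^-0.2 = 1.8^-0.2 = 0.8891
D_tc = 1.51 × 690.5 × 77.96 × 0.8891 = 72270 m
D_f = 1.1 × 72270 = 79497 m
     = 79.50 km

D_f ≈ 79.5 km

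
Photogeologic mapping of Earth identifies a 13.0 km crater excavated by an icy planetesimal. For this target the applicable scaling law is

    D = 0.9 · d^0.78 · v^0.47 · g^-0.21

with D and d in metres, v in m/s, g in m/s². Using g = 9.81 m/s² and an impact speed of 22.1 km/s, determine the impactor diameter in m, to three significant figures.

Rearranging for d: d = [D / (0.9 · 22100^0.47 · 9.81^-0.21)]^(1/0.78).
D = 13000 m.
22100^0.47 = 110.1
9.81^-0.21 = 0.6191
Denominator = 0.9 × 110.1 × 0.6191 = 61.35
D / 61.35 = 13000 / 61.35 = 211.9
d = 211.9^(1/0.78) = 211.9^1.2821 = 960.1 m

d ≈ 960 m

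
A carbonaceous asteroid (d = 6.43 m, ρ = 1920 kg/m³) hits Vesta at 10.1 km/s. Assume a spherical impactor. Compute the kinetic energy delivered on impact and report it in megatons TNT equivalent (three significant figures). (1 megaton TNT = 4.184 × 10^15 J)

E ≈ 3.26 × 10^-3 Mt TNT

v = 10100 m/s.
Mass m = (π/6) ρ d³ = (π/6) × 1920 × (6.43)³ = 2.673 × 10^5 kg
E = ½ m v² = 0.5 × 2.673 × 10^5 × (10100)² = 1.363 × 10^13 J
   = 1.363 × 10^13 / 4.184×10^15 = 3.258 × 10^-3 Mt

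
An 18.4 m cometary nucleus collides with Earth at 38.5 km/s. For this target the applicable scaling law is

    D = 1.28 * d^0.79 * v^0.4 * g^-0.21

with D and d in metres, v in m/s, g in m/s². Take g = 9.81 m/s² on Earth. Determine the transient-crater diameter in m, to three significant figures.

D ≈ 540 m

In SI units: v = 38500 m/s.
d^0.79 = 18.4^0.79 = 9.982
v^0.4 = 38500^0.4 = 68.26
g^-0.21 = 9.81^-0.21 = 0.6191
D = 1.28 × 9.982 × 68.26 × 0.6191 = 540.0 m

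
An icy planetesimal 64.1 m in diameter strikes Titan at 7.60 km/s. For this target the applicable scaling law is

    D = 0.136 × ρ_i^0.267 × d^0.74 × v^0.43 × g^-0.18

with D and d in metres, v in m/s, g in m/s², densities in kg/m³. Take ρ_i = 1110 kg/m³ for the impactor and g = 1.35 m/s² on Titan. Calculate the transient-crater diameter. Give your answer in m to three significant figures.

D ≈ 849 m

In SI units: v = 7600 m/s.
ρ_i^0.267 = 1110^0.267 = 6.503
d^0.74 = 64.1^0.74 = 21.73
v^0.43 = 7600^0.43 = 46.64
g^-0.18 = 1.35^-0.18 = 0.9474
D = 0.136 × 6.503 × 21.73 × 46.64 × 0.9474 = 849.2 m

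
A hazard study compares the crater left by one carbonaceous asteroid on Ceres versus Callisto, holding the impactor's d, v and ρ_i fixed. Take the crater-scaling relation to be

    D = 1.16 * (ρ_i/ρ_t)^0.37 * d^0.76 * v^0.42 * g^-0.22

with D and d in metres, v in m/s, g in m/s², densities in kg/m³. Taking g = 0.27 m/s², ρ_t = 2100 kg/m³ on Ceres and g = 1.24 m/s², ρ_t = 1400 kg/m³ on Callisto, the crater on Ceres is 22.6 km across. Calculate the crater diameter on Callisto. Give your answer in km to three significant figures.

The impactor-only factors (d, v, ρ_i) cancel in the ratio, leaving D_Callisto/D_Ceres = (g_Callisto/g_Ceres)^-0.22 · (ρ_t,Ceres/ρ_t,Callisto)^0.37.
(1.24/0.27)^-0.22 = 4.593^-0.22 = 0.7151
(2100/1400)^0.37 = 1.500^0.37 = 1.162
Ratio = 0.7151 × 1.162 = 0.8309
D_Callisto = 0.8309 × 22.6 km = 18.8 km

D ≈ 18.8 km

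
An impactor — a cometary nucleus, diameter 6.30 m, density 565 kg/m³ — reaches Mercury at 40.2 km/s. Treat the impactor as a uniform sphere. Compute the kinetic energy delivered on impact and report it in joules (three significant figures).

v = 40200 m/s.
Mass m = (π/6) ρ d³ = (π/6) × 565 × (6.3)³ = 7.397 × 10^4 kg
E = ½ m v² = 0.5 × 7.397 × 10^4 × (40200)² = 5.977 × 10^13 J

E ≈ 5.98 × 10^13 J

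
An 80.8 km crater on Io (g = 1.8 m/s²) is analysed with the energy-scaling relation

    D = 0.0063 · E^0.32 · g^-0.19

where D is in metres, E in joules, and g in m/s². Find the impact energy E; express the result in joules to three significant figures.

Rearranging: E = [D / (0.0063 · g^-0.19)]^(1/0.32).
D = 80800 m.
g^-0.19 = 1.8^-0.19 = 0.8943
D / (0.0063 × 0.8943) = 80800 / (5.634 × 10^-3) = 1.434 × 10^7
E = (1.434 × 10^7)^3.125 = 2.313 × 10^22 J

E ≈ 2.31 × 10^22 J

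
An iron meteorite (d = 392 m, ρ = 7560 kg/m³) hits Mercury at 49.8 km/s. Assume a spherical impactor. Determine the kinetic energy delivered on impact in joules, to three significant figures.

v = 49800 m/s.
Mass m = (π/6) ρ d³ = (π/6) × 7560 × (392)³ = 2.384 × 10^11 kg
E = ½ m v² = 0.5 × 2.384 × 10^11 × (49800)² = 2.956 × 10^20 J

E ≈ 2.96 × 10^20 J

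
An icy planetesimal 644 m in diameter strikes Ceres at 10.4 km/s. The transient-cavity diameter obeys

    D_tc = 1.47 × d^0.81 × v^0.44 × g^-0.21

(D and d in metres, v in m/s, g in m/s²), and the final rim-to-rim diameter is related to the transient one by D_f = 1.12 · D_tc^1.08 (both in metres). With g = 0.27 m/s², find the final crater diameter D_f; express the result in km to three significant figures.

D_f ≈ 53.1 km

v = 10400 m/s.
d^0.81 = 644^0.81 = 188.5
v^0.44 = 10400^0.44 = 58.55
g^-0.21 = 0.27^-0.21 = 1.316
D_tc = 1.47 × 188.5 × 58.55 × 1.316 = 21350 m
D_f = 1.12 × (21350)^1.08 = 53085 m
     = 53.08 km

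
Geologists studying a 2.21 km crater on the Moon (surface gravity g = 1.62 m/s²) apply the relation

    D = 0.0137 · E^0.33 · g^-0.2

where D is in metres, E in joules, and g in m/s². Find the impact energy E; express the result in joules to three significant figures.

Rearranging: E = [D / (0.0137 · g^-0.2)]^(1/0.33).
D = 2210 m.
g^-0.2 = 1.62^-0.2 = 0.9080
D / (0.0137 × 0.9080) = 2210 / (0.01244) = 1.777 × 10^5
E = (1.777 × 10^5)^3.0303 = 8.093 × 10^15 J

E ≈ 8.09 × 10^15 J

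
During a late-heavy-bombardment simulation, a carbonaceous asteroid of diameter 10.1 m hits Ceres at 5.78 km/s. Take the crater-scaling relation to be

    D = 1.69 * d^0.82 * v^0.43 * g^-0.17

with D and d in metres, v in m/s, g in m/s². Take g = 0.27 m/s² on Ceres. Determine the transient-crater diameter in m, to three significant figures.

In SI units: v = 5780 m/s.
d^0.82 = 10.1^0.82 = 6.661
v^0.43 = 5780^0.43 = 41.46
g^-0.17 = 0.27^-0.17 = 1.249
D = 1.69 × 6.661 × 41.46 × 1.249 = 582.9 m

D ≈ 583 m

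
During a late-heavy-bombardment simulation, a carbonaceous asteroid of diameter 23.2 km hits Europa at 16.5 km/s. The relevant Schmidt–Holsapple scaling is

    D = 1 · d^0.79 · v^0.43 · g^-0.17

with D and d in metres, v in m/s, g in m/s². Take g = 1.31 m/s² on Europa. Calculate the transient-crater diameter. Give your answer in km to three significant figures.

D ≈ 175 km

In SI units: d = 23200 m, v = 16500 m/s.
d^0.79 = 23200^0.79 = 2810
v^0.43 = 16500^0.43 = 65.09
g^-0.17 = 1.31^-0.17 = 0.9551
D = 1 × 2810 × 65.09 × 0.9551 = 1.747 × 10^5 m
   = 174.7 km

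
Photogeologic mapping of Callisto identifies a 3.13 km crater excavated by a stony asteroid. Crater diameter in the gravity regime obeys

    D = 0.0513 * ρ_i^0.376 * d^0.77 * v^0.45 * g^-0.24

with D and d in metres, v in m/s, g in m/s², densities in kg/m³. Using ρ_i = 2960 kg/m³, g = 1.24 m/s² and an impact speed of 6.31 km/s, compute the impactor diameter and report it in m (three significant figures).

d ≈ 213 m

Rearranging for d: d = [D / (0.0513 · 2960^0.376 · 6310^0.45 · 1.24^-0.24)]^(1/0.77).
D = 3130 m.
2960^0.376 = 20.19
6310^0.45 = 51.29
1.24^-0.24 = 0.9497
Denominator = 0.0513 × 20.19 × 51.29 × 0.9497 = 50.45
D / 50.45 = 3130 / 50.45 = 62.04
d = 62.04^(1/0.77) = 62.04^1.2987 = 212.9 m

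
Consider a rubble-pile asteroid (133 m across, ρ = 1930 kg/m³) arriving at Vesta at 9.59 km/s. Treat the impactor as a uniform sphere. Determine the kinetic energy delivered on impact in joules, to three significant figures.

v = 9590 m/s.
Mass m = (π/6) ρ d³ = (π/6) × 1930 × (133)³ = 2.377 × 10^9 kg
E = ½ m v² = 0.5 × 2.377 × 10^9 × (9590)² = 1.093 × 10^17 J

E ≈ 1.09 × 10^17 J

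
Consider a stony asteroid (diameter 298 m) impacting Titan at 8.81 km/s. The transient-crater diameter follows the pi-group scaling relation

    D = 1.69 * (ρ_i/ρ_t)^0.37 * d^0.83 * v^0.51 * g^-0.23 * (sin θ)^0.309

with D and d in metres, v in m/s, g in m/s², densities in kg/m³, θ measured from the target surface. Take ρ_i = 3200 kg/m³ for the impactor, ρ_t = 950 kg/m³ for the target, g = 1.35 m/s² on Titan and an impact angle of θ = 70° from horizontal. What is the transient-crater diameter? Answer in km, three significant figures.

In SI units: v = 8810 m/s.
(ρ_i/ρ_t)^0.37 = (3200/950)^0.37 = 1.567
d^0.83 = 298^0.83 = 113.1
v^0.51 = 8810^0.51 = 102.8
g^-0.23 = 1.35^-0.23 = 0.9333
(sin 70°)^0.309 = 0.9397^0.309 = 0.9810
D = 1.69 × 1.567 × 113.1 × 102.8 × 0.9333 × 0.9810 = 28190 m
   = 28.19 km

D ≈ 28.2 km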